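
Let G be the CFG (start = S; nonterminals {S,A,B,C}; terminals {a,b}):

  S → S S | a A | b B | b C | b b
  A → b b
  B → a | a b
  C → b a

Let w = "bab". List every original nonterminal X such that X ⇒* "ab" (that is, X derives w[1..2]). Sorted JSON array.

Convert to CNF:
  S -> S S | T0 B | T0 C | T0 T0 | T1 A
  A -> T0 T0
  B -> T1 T0 | a
  C -> T0 T1
  T0 -> b
  T1 -> a

CYK table (by increasing span) (cells [i..j] with 1 ≤ i ≤ j ≤ 2 only):
  cell(1,1) a: {B,T1}  orig:{B}
  cell(2,2) b: {T0}  orig:{}
  cell(1,2) ab: {B}

Original NTs in T[1,2] deriving "ab": ["B"]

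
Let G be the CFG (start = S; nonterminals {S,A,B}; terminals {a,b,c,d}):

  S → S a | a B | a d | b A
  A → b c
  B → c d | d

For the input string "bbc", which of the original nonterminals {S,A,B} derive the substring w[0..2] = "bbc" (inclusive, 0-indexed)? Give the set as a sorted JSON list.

CNF form of G:
  S -> S T3 | T0 A | T3 B | T3 T2
  A -> T0 T1
  B -> T1 T2 | d
  T0 -> b
  T1 -> c
  T2 -> d
  T3 -> a

Fill CYK table bottom-up (cells [i..j] with 0 ≤ i ≤ j ≤ 2 only):
  cell(0,0) b: {T0}  orig:{}
  cell(1,1) b: {T0}  orig:{}
  cell(2,2) c: {T1}  orig:{}
  cell(0,1) bb: ∅
  cell(1,2) bc: {A}
  cell(0,2) bbc: {S}

Original NTs in T[0,2] deriving "bbc": ["S"]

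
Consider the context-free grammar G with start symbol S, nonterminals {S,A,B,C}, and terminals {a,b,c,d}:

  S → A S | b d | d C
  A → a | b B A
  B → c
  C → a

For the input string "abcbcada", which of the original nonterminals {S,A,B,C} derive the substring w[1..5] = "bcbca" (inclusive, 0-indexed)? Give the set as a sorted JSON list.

Convert to CNF:
  S -> A S | T0 T1 | T1 C
  A -> T0 X2 | a
  B -> c
  C -> a
  T0 -> b
  T1 -> d
  X2 -> B A

Fill CYK table bottom-up (cells [i..j] with 1 ≤ i ≤ j ≤ 5 only):
  T[1,1] 'b' = {T0}  orig:{}
  T[2,2] 'c' = {B}
  T[3,3] 'b' = {T0}  orig:{}
  T[4,4] 'c' = {B}
  T[5,5] 'a' = {A,C}
  T[1,2] 'bc' = ∅
  T[2,3] 'cb' = ∅
  T[3,4] 'bc' = ∅
  T[4,5] 'ca' = {X2}  orig:{}
  T[1,3] 'bcb' = ∅
  T[2,4] 'cbc' = ∅
  T[3,5] 'bca' = {A}
  T[1,4] 'bcbc' = ∅
  T[2,5] 'cbca' = {X2}  orig:{}
  T[1,5] 'bcbca' = {A}

Original NTs in T[1,5] deriving "bcbca": ["A"]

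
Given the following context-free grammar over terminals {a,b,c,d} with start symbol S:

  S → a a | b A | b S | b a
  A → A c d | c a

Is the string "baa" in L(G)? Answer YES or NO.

Convert to CNF:
  S -> T2 T2 | T3 A | T3 S | T3 T2
  A -> A X4 | T0 T2
  T0 -> c
  T1 -> d
  T2 -> a
  T3 -> b
  X4 -> T0 T1

Fill CYK table bottom-up:
  T[0,0] 'b' = {T3}  orig:{}
  T[1,1] 'a' = {T2}  orig:{}
  T[2,2] 'a' = {T2}  orig:{}
  T[0,1] 'ba' = {S}
  T[1,2] 'aa' = {S}
  T[0,2] 'baa' = {S}

S ∈ T[0,2] ⇒ YES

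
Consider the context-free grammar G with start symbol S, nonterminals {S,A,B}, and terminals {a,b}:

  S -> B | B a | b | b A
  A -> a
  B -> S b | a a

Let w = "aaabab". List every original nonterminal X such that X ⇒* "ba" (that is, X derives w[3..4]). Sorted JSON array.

CNF form of G:
  S -> B T1 | S T0 | T0 A | T1 T1 | b
  A -> a
  B -> S T0 | T1 T1
  T0 -> b
  T1 -> a

CYK table (by increasing span) (cells [i..j] with 3 ≤ i ≤ j ≤ 4 only):
  [3..3]={S,T0}  "b"  orig:{S}
  [4..4]={A,T1}  "a"  orig:{A}
  [3..4]={S}  "ba"

Original NTs in T[3,4] deriving "ba": ["S"]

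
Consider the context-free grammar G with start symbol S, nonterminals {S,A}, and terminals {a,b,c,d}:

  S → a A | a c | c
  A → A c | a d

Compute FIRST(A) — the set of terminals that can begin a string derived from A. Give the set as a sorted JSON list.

FIRST sets, iterate to fixpoint:
round 1:
  A via A→a d: +{a}
  S via S→a A: +{a}
  S via S→c: +{c}
  FIRST[S]={a,c}  FIRST[A]={a}
round 2: (no change)
  FIRST[S]={a,c}  FIRST[A]={a}

FIRST(A) = ["a"]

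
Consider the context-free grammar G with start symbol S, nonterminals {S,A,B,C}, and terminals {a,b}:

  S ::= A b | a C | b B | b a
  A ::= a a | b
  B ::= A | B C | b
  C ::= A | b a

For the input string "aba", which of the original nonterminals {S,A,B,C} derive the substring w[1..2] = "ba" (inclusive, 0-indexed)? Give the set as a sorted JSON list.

Convert to CNF:
  S -> A T1 | T0 C | T1 B | T1 T0
  A -> T0 T0 | b
  B -> B C | T0 T0 | b
  C -> T0 T0 | T1 T0 | b
  T0 -> a
  T1 -> b

CYK table (by increasing span) (cells [i..j] with 1 ≤ i ≤ j ≤ 2 only):
  T[1,1] 'b' = {A,B,C,T1}  orig:{A,B,C}
  T[2,2] 'a' = {T0}  orig:{}
  T[1,2] 'ba' = {C,S}

Original NTs in T[1,2] deriving "ba": ["C", "S"]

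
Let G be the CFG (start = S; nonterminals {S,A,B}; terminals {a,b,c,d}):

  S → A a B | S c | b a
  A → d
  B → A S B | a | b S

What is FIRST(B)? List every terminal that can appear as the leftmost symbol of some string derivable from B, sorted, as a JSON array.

Compute FIRST by fixpoint:
iter 1:
  A via A→d: +{d}
  B via B→A S B: +{d}
  B via B→a: +{a}
  B via B→b S: +{b}
  S via S→A a B: +{d}
  S via S→b a: +{b}
  FIRST(S)={b,d}  FIRST(A)={d}  FIRST(B)={a,b,d}
iter 2: done
  FIRST(S)={b,d}  FIRST(A)={d}  FIRST(B)={a,b,d}

FIRST(B) = ["a", "b", "d"]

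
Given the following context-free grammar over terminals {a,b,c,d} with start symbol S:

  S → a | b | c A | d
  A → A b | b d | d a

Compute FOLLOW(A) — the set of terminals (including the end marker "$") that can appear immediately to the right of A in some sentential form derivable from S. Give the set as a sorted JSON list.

FIRST sets, iterate to fixpoint:
[1]
  A via A→b d: +{b}
  A via A→d a: +{d}
  S via S→a: +{a}
  S via S→b: +{b}
  S via S→c A: +{c}
  S via S→d: +{d}
  FIRST(S)={a,b,c,d}  FIRST(A)={b,d}
[2] — fixpoint
  FIRST(S)={a,b,c,d}  FIRST(A)={b,d}

FOLLOW sets:
FOLLOW(S) := {$}
iter 1:
  A→A b: FOLLOW(A) ⊇ FIRST(b) = {b}; new: +{b}
  S→c A: FOLLOW(A) ⊇ FOLLOW(S) ⊇ {$}; new: +{$}
  S: {$}  A: {$,b}
iter 2: (stable)
  S: {$}  A: {$,b}

FOLLOW(A) = ["$", "b"]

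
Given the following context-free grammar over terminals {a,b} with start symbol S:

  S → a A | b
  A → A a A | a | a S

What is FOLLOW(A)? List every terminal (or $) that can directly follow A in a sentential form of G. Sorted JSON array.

FIRST iteration:
pass 1:
  A via A→a: +{a}
  S via S→a A: +{a}
  S via S→b: +{b}
  S: {a,b}  A: {a}
pass 2: done
  S: {a,b}  A: {a}

FOLLOW sets:
seed FOLLOW(S) with $
pass 1:
  A→A a A: FOLLOW(A) ⊇ FIRST(a) = {a}; new: +{a}
  A→a S: FOLLOW(S) ⊇ FOLLOW(A) ⊇ {a}; new: +{a}
  S→a A: FOLLOW(A) ⊇ FOLLOW(S) ⊇ {$,a}; new: +{$}
  S: {$,a}  A: {$,a}
pass 2: — fixpoint
  S: {$,a}  A: {$,a}

FOLLOW(A) = ["$", "a"]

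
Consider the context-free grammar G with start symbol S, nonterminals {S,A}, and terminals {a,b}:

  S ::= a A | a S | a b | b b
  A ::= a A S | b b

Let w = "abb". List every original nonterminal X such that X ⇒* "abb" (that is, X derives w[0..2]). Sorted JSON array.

Convert to CNF:
  S -> T0 A | T0 S | T0 T1 | T1 T1
  A -> T0 X2 | T1 T1
  T0 -> a
  T1 -> b
  X2 -> A S

Fill CYK table bottom-up, restricted to cells inside w[0..2]:
  [0..0]={T0}  "a"  orig:{}
  [1..1]={T1}  "b"  orig:{}
  [2..2]={T1}  "b"  orig:{}
  [0..1]={S}  "ab"
  [1..2]={A,S}  "bb"
  [0..2]={S}  "abb"

Original NTs in T[0,2] deriving "abb": ["S"]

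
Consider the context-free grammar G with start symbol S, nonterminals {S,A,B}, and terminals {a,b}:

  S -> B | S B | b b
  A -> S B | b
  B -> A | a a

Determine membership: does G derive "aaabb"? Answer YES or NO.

Convert to CNF:
  S -> S B | T0 T0 | T1 T1 | b
  A -> S B | b
  B -> S B | T0 T0 | b
  T0 -> a
  T1 -> b

CYK table (by increasing span):
  T[0,0] 'a' = {T0}  orig:{}
  T[1,1] 'a' = {T0}  orig:{}
  T[2,2] 'a' = {T0}  orig:{}
  T[3,3] 'b' = {A,B,S,T1}  orig:{A,B,S}
  T[4,4] 'b' = {A,B,S,T1}  orig:{A,B,S}
  T[0,1] 'aa' = {B,S}
  T[1,2] 'aa' = {B,S}
  T[2,3] 'ab' = ∅
  T[3,4] 'bb' = {A,B,S}
  T[0,2] 'aaa' = ∅
  T[1,3] 'aab' = {A,B,S}
  T[2,4] 'abb' = ∅
  T[0,3] 'aaab' = ∅
  T[1,4] 'aabb' = {A,B,S}
  T[0,4] 'aaabb' = ∅

S ∉ T[0,4] ⇒ NO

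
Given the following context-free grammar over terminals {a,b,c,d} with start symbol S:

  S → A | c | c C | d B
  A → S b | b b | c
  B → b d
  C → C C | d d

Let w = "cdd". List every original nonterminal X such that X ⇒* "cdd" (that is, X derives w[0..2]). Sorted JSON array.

CNF form of G:
  S -> S T0 | T0 T0 | T1 B | T2 C | c
  A -> S T0 | T0 T0 | c
  B -> T0 T1
  C -> C C | T1 T1
  T0 -> b
  T1 -> d
  T2 -> c

CYK table (by increasing span), restricted to cells inside w[0..2]:
  T[0,0] 'c' = {A,S,T2}  orig:{A,S}
  T[1,1] 'd' = {T1}  orig:{}
  T[2,2] 'd' = {T1}  orig:{}
  T[0,1] 'cd' = ∅
  T[1,2] 'dd' = {C}
  T[0,2] 'cdd' = {S}

Original NTs in T[0,2] deriving "cdd": ["S"]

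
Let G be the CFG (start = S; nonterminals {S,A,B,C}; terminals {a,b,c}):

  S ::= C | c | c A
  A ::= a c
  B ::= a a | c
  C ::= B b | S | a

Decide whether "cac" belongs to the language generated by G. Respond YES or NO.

Convert to CNF:
  S -> B T2 | T1 A | a | c
  A -> T0 T1
  B -> T0 T0 | c
  C -> B T2 | T1 A | a | c
  T0 -> a
  T1 -> c
  T2 -> b

CYK table (by increasing span):
  [0..0]={B,C,S,T1}  "c"  orig:{B,C,S}
  [1..1]={C,S,T0}  "a"  orig:{C,S}
  [2..2]={B,C,S,T1}  "c"  orig:{B,C,S}
  [0..1]=∅  "ca"
  [1..2]={A}  "ac"
  [0..2]={C,S}  "cac"

S ∈ T[0,2] ⇒ YES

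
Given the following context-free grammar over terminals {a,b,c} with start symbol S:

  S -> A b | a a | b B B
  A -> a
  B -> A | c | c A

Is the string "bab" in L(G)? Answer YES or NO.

Convert to CNF:
  S -> A T1 | T1 X3 | T2 T2
  A -> a
  B -> T0 A | a | c
  T0 -> c
  T1 -> b
  T2 -> a
  X3 -> B B

CYK table (by increasing span):
  T[0,0] 'b' = {T1}  orig:{}
  T[1,1] 'a' = {A,B,T2}  orig:{A,B}
  T[2,2] 'b' = {T1}  orig:{}
  T[0,1] 'ba' = ∅
  T[1,2] 'ab' = {S}
  T[0,2] 'bab' = ∅

S ∉ T[0,2] ⇒ NO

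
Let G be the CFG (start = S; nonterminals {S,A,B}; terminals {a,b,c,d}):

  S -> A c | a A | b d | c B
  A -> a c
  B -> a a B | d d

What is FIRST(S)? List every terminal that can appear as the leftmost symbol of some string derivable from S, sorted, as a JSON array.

FIRST iteration:
[1]
  A via A→a c: +{a}
  B via B→a a B: +{a}
  B via B→d d: +{d}
  S via S→A c: +{a}
  S via S→b d: +{b}
  S via S→c B: +{c}
  FIRST(S)={a,b,c}  FIRST(A)={a}  FIRST(B)={a,d}
[2] (stable)
  FIRST(S)={a,b,c}  FIRST(A)={a}  FIRST(B)={a,d}

FIRST(S) = ["a", "b", "c"]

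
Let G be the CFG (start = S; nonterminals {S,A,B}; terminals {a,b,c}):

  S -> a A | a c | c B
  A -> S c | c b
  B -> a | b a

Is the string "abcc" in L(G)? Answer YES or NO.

CNF form of G:
  S -> T0 B | T2 A | T2 T0
  A -> S T0 | T0 T1
  B -> T1 T2 | a
  T0 -> c
  T1 -> b
  T2 -> a

CYK table (by increasing span):
  cell(0,0) a: {B,T2}  orig:{B}
  cell(1,1) b: {T1}  orig:{}
  cell(2,2) c: {T0}  orig:{}
  cell(3,3) c: {T0}  orig:{}
  cell(0,1) ab: ∅
  cell(1,2) bc: ∅
  cell(2,3) cc: ∅
  cell(0,2) abc: ∅
  cell(1,3) bcc: ∅
  cell(0,3) abcc: ∅

S ∉ T[0,3] ⇒ NO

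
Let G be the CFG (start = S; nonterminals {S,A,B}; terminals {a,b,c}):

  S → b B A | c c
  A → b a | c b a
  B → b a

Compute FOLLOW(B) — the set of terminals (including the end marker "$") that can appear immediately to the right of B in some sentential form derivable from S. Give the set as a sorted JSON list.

FIRST iteration:
iter 1:
  A via A→b a: +{b}
  A via A→c b a: +{c}
  B via B→b a: +{b}
  S via S→b B A: +{b}
  S via S→c c: +{c}
  FIRST(S)={b,c}  FIRST(A)={b,c}  FIRST(B)={b}
iter 2: (no change)
  FIRST(S)={b,c}  FIRST(A)={b,c}  FIRST(B)={b}

FOLLOW iteration:
seed FOLLOW(S) with $
pass 1:
  S→b B A: FOLLOW(B) ⊇ FIRST(A) = {b,c}; new: +{b,c}
  S→b B A: FOLLOW(A) ⊇ FOLLOW(S) ⊇ {$}; new: +{$}
  S: {$}  A: {$}  B: {b,c}
pass 2: done
  S: {$}  A: {$}  B: {b,c}

FOLLOW(B) = ["b", "c"]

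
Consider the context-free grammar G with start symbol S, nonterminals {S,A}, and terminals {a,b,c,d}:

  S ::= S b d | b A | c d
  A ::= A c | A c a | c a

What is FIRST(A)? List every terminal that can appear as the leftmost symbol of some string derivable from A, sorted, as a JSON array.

Compute FIRST by fixpoint:
pass 1:
  A via A→c a: +{c}
  S via S→b A: +{b}
  S via S→c d: +{c}
  FIRST[S]={b,c}  FIRST[A]={c}
pass 2: done
  FIRST[S]={b,c}  FIRST[A]={c}

FIRST(A) = ["c"]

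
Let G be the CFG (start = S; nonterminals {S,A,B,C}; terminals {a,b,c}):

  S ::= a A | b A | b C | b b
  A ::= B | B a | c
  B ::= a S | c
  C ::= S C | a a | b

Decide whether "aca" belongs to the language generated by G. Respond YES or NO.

CNF form of G:
  S -> T0 A | T1 A | T1 C | T1 T1
  A -> B T0 | T0 S | c
  B -> T0 S | c
  C -> S C | T0 T0 | b
  T0 -> a
  T1 -> b

CYK fill:
  cell(0,0) a: {T0}  orig:{}
  cell(1,1) c: {A,B}
  cell(2,2) a: {T0}  orig:{}
  cell(0,1) ac: {S}
  cell(1,2) ca: {A}
  cell(0,2) aca: {S}

S ∈ T[0,2] ⇒ YES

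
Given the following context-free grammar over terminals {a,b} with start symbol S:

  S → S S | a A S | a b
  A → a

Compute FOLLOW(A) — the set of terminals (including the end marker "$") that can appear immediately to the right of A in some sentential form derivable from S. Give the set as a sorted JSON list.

FIRST sets, iterate to fixpoint:
pass 1:
  A via A→a: +{a}
  S via S→a A S: +{a}
  S: {a}  A: {a}
pass 2: done
  S: {a}  A: {a}

FOLLOW iteration:
FOLLOW(S) := {$}
iter 1:
  S→S S: FOLLOW(S) ⊇ FIRST(S) = {a}; new: +{a}
  S→a A S: FOLLOW(A) ⊇ FIRST(S) = {a}; new: +{a}
  FOLLOW[S]={$,a}  FOLLOW[A]={a}
iter 2: done
  FOLLOW[S]={$,a}  FOLLOW[A]={a}

FOLLOW(A) = ["a"]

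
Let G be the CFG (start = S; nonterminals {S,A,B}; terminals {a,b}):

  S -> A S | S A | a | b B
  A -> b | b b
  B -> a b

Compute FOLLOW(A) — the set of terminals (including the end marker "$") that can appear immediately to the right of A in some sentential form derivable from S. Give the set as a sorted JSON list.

Compute FIRST by fixpoint:
[1]
  A via A→b: +{b}
  B via B→a b: +{a}
  S via S→A S: +{b}
  S via S→a: +{a}
  S: {a,b}  A: {b}  B: {a}
[2] — fixpoint
  S: {a,b}  A: {b}  B: {a}

FOLLOW sets:
FOLLOW(S) := {$}
pass 1:
  S→A S: FOLLOW(A) ⊇ FIRST(S) = {a,b}; new: +{a,b}
  S→S A: FOLLOW(S) ⊇ FIRST(A) = {b}; new: +{b}
  S→S A: FOLLOW(A) ⊇ FOLLOW(S) ⊇ {$,b}; new: +{$}
  S→b B: FOLLOW(B) ⊇ FOLLOW(S) ⊇ {$,b}; new: +{$,b}
  FOLLOW[S]={$,b}  FOLLOW[A]={$,a,b}  FOLLOW[B]={$,b}
pass 2: (stable)
  FOLLOW[S]={$,b}  FOLLOW[A]={$,a,b}  FOLLOW[B]={$,b}

FOLLOW(A) = ["$", "a", "b"]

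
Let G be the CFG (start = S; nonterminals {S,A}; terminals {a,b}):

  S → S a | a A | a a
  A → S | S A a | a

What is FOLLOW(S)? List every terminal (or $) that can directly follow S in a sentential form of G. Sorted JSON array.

Compute FIRST by fixpoint:
iter 1:
  A via A→a: +{a}
  S via S→a A: +{a}
  FIRST(S)={a}  FIRST(A)={a}
iter 2: (no change)
  FIRST(S)={a}  FIRST(A)={a}

FOLLOW sets:
FOLLOW(S) := {$}
[1]
  A→S A a: FOLLOW(S) ⊇ FIRST(A) = {a}; new: +{a}
  A→S A a: FOLLOW(A) ⊇ FIRST(a) = {a}; new: +{a}
  S→a A: FOLLOW(A) ⊇ FOLLOW(S) ⊇ {$,a}; new: +{$}
  FOLLOW(S)={$,a}  FOLLOW(A)={$,a}
[2] (no change)
  FOLLOW(S)={$,a}  FOLLOW(A)={$,a}

FOLLOW(S) = ["$", "a"]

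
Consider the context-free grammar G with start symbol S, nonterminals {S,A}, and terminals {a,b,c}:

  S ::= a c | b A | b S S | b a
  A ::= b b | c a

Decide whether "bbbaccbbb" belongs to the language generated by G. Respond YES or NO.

Convert to CNF:
  S -> T0 A | T0 T2 | T0 X3 | T2 T1
  A -> T0 T0 | T1 T2
  T0 -> b
  T1 -> c
  T2 -> a
  X3 -> S S

Fill CYK table bottom-up:
  T[0,0] 'b' = {T0}  orig:{}
  T[1,1] 'b' = {T0}  orig:{}
  T[2,2] 'b' = {T0}  orig:{}
  T[3,3] 'a' = {T2}  orig:{}
  T[4,4] 'c' = {T1}  orig:{}
  T[5,5] 'c' = {T1}  orig:{}
  T[6,6] 'b' = {T0}  orig:{}
  T[7,7] 'b' = {T0}  orig:{}
  T[8,8] 'b' = {T0}  orig:{}
  T[0,1] 'bb' = {A}
  T[1,2] 'bb' = {A}
  T[2,3] 'ba' = {S}
  T[3,4] 'ac' = {S}
  T[4,5] 'cc' = ∅
  T[5,6] 'cb' = ∅
  T[6,7] 'bb' = {A}
  T[7,8] 'bb' = {A}
  T[0,2] 'bbb' = {S}
  T[1,3] 'bba' = ∅
  T[2,4] 'bac' = ∅
  T[3,5] 'acc' = ∅
  T[4,6] 'ccb' = ∅
  T[5,7] 'cbb' = ∅
  T[6,8] 'bbb' = {S}
  T[0,3] 'bbba' = ∅
  T[1,4] 'bbac' = ∅
  T[2,5] 'bacc' = ∅
  T[3,6] 'accb' = ∅
  T[4,7] 'ccbb' = ∅
  T[5,8] 'cbbb' = ∅
  T[0,4] 'bbbac' = {X3}  orig:{}
  T[1,5] 'bbacc' = ∅
  T[2,6] 'baccb' = ∅
  T[3,7] 'accbb' = ∅
  T[4,8] 'ccbbb' = ∅
  T[0,5] 'bbbacc' = ∅
  T[1,6] 'bbaccb' = ∅
  T[2,7] 'baccbb' = ∅
  T[3,8] 'accbbb' = ∅
  T[0,6] 'bbbaccb' = ∅
  T[1,7] 'bbaccbb' = ∅
  T[2,8] 'baccbbb' = ∅
  T[0,7] 'bbbaccbb' = ∅
  T[1,8] 'bbaccbbb' = ∅
  T[0,8] 'bbbaccbbb' = ∅

S ∉ T[0,8] ⇒ NO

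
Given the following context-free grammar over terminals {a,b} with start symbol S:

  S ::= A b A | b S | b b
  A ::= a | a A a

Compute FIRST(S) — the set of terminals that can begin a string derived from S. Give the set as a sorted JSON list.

FIRST iteration:
pass 1:
  A via A→a: +{a}
  S via S→A b A: +{a}
  S via S→b S: +{b}
  FIRST[S]={a,b}  FIRST[A]={a}
pass 2: — fixpoint
  FIRST[S]={a,b}  FIRST[A]={a}

FIRST(S) = ["a", "b"]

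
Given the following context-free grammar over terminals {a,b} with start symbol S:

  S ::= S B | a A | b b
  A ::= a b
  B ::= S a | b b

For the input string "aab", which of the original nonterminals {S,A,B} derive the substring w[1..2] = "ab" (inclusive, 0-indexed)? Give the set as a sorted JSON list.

CNF form of G:
  S -> S B | T0 A | T1 T1
  A -> T0 T1
  B -> S T0 | T1 T1
  T0 -> a
  T1 -> b

CYK fill — only the sub-triangle for w[1..2]:
  T[1,1] 'a' = {T0}  orig:{}
  T[2,2] 'b' = {T1}  orig:{}
  T[1,2] 'ab' = {A}

Original NTs in T[1,2] deriving "ab": ["A"]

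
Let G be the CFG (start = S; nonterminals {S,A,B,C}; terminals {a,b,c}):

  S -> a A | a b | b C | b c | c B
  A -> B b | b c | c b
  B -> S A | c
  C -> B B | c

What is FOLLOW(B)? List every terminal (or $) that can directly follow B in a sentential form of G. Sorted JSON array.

FIRST iteration:
[1]
  A via A→b c: +{b}
  A via A→c b: +{c}
  B via B→c: +{c}
  C via C→B B: +{c}
  S via S→a A: +{a}
  S via S→b C: +{b}
  S via S→c B: +{c}
  FIRST(S)={a,b,c}  FIRST(A)={b,c}  FIRST(B)={c}  FIRST(C)={c}
[2]
  B via B→S A: +{a,b}
  C via C→B B: +{a,b}
  FIRST(S)={a,b,c}  FIRST(A)={b,c}  FIRST(B)={a,b,c}  FIRST(C)={a,b,c}
[3]
  A via A→B b: +{a}
  FIRST(S)={a,b,c}  FIRST(A)={a,b,c}  FIRST(B)={a,b,c}  FIRST(C)={a,b,c}
[4] done
  FIRST(S)={a,b,c}  FIRST(A)={a,b,c}  FIRST(B)={a,b,c}  FIRST(C)={a,b,c}

Compute FOLLOW by fixpoint:
FOLLOW(S) := {$}
round 1:
  A→B b: FOLLOW(B) ⊇ FIRST(b) = {b}; new: +{b}
  B→S A: FOLLOW(S) ⊇ FIRST(A) = {a,b,c}; new: +{a,b,c}
  B→S A: FOLLOW(A) ⊇ FOLLOW(B) ⊇ {b}; new: +{b}
  C→B B: FOLLOW(B) ⊇ FIRST(B) = {a,b,c}; new: +{a,c}
  S→a A: FOLLOW(A) ⊇ FOLLOW(S) ⊇ {$,a,b,c}; new: +{$,a,c}
  S→b C: FOLLOW(C) ⊇ FOLLOW(S) ⊇ {$,a,b,c}; new: +{$,a,b,c}
  S→c B: FOLLOW(B) ⊇ FOLLOW(S) ⊇ {$,a,b,c}; new: +{$}
  S: {$,a,b,c}  A: {$,a,b,c}  B: {$,a,b,c}  C: {$,a,b,c}
round 2: (stable)
  S: {$,a,b,c}  A: {$,a,b,c}  B: {$,a,b,c}  C: {$,a,b,c}

FOLLOW(B) = ["$", "a", "b", "c"]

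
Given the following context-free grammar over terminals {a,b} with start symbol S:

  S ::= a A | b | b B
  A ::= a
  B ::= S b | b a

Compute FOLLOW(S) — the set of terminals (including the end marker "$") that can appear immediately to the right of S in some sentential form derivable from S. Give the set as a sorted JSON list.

FIRST iteration:
round 1:
  A via A→a: +{a}
  B via B→b a: +{b}
  S via S→a A: +{a}
  S via S→b: +{b}
  S: {a,b}  A: {a}  B: {b}
round 2:
  B via B→S b: +{a}
  S: {a,b}  A: {a}  B: {a,b}
round 3: (stable)
  S: {a,b}  A: {a}  B: {a,b}

FOLLOW sets:
seed FOLLOW(S) with $
[1]
  B→S b: FOLLOW(S) ⊇ FIRST(b) = {b}; new: +{b}
  S→a A: FOLLOW(A) ⊇ FOLLOW(S) ⊇ {$,b}; new: +{$,b}
  S→b B: FOLLOW(B) ⊇ FOLLOW(S) ⊇ {$,b}; new: +{$,b}
  FOLLOW(S)={$,b}  FOLLOW(A)={$,b}  FOLLOW(B)={$,b}
[2] done
  FOLLOW(S)={$,b}  FOLLOW(A)={$,b}  FOLLOW(B)={$,b}

FOLLOW(S) = ["$", "b"]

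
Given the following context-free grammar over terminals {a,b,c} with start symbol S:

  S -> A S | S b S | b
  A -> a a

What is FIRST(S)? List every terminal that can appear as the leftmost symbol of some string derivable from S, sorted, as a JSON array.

FIRST iteration:
pass 1:
  A via A→a a: +{a}
  S via S→A S: +{a}
  S via S→b: +{b}
  FIRST(S)={a,b}  FIRST(A)={a}
pass 2: done
  FIRST(S)={a,b}  FIRST(A)={a}

FIRST(S) = ["a", "b"]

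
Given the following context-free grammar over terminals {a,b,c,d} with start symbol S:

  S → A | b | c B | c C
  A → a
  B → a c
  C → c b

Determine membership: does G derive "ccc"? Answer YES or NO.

Convert to CNF:
  S -> T1 B | T1 C | a | b
  A -> a
  B -> T0 T1
  C -> T1 T2
  T0 -> a
  T1 -> c
  T2 -> b

CYK fill:
  T[0,0] 'c' = {T1}  orig:{}
  T[1,1] 'c' = {T1}  orig:{}
  T[2,2] 'c' = {T1}  orig:{}
  T[0,1] 'cc' = ∅
  T[1,2] 'cc' = ∅
  T[0,2] 'ccc' = ∅

S ∉ T[0,2] ⇒ NO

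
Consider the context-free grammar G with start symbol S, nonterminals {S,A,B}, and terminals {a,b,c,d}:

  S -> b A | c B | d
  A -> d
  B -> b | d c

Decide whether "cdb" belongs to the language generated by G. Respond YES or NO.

CNF form of G:
  S -> T1 B | T2 A | d
  A -> d
  B -> T0 T1 | b
  T0 -> d
  T1 -> c
  T2 -> b

Fill CYK table bottom-up:
  [0..0]={T1}  "c"  orig:{}
  [1..1]={A,S,T0}  "d"  orig:{A,S}
  [2..2]={B,T2}  "b"  orig:{B}
  [0..1]=∅  "cd"
  [1..2]=∅  "db"
  [0..2]=∅  "cdb"

S ∉ T[0,2] ⇒ NO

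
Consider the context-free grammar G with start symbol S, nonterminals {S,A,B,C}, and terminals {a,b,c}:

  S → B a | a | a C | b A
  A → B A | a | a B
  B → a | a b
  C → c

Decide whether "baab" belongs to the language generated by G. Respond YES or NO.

CNF form of G:
  S -> B T0 | T0 C | T1 A | a
  A -> B A | T0 B | a
  B -> T0 T1 | a
  C -> c
  T0 -> a
  T1 -> b

Fill CYK table bottom-up:
  T[0,0] 'b' = {T1}  orig:{}
  T[1,1] 'a' = {A,B,S,T0}  orig:{A,B,S}
  T[2,2] 'a' = {A,B,S,T0}  orig:{A,B,S}
  T[3,3] 'b' = {T1}  orig:{}
  T[0,1] 'ba' = {S}
  T[1,2] 'aa' = {A,S}
  T[2,3] 'ab' = {B}
  T[0,2] 'baa' = {S}
  T[1,3] 'aab' = {A}
  T[0,3] 'baab' = {S}

S ∈ T[0,3] ⇒ YES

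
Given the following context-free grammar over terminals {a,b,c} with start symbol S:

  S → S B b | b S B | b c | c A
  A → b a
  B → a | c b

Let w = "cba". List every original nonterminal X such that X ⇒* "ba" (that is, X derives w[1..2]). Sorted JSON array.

CNF form of G:
  S -> S X3 | T0 T2 | T0 X4 | T2 A
  A -> T0 T1
  B -> T2 T0 | a
  T0 -> b
  T1 -> a
  T2 -> c
  X3 -> B T0
  X4 -> S B

Fill CYK table bottom-up, restricted to cells inside w[1..2]:
  cell(1,1) b: {T0}  orig:{}
  cell(2,2) a: {B,T1}  orig:{B}
  cell(1,2) ba: {A}

Original NTs in T[1,2] deriving "ba": ["A"]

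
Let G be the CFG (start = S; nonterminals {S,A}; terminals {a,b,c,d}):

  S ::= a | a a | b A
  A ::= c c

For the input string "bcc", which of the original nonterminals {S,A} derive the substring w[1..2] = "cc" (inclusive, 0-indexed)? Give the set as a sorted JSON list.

Convert to CNF:
  S -> T1 T1 | T2 A | a
  A -> T0 T0
  T0 -> c
  T1 -> a
  T2 -> b

Fill CYK table bottom-up — only the sub-triangle for w[1..2]:
  [1..1]={T0}  "c"  orig:{}
  [2..2]={T0}  "c"  orig:{}
  [1..2]={A}  "cc"

Original NTs in T[1,2] deriving "cc": ["A"]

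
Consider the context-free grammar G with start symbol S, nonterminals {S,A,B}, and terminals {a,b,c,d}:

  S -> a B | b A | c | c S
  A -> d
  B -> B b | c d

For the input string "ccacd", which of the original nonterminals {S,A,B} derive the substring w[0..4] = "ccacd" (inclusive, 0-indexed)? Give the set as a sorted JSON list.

Convert to CNF:
  S -> T0 A | T1 S | T3 B | c
  A -> d
  B -> B T0 | T1 T2
  T0 -> b
  T1 -> c
  T2 -> d
  T3 -> a

Fill CYK table bottom-up (cells [i..j] with 0 ≤ i ≤ j ≤ 4 only):
  T[0,0] 'c' = {S,T1}  orig:{S}
  T[1,1] 'c' = {S,T1}  orig:{S}
  T[2,2] 'a' = {T3}  orig:{}
  T[3,3] 'c' = {S,T1}  orig:{S}
  T[4,4] 'd' = {A,T2}  orig:{A}
  T[0,1] 'cc' = {S}
  T[1,2] 'ca' = ∅
  T[2,3] 'ac' = ∅
  T[3,4] 'cd' = {B}
  T[0,2] 'cca' = ∅
  T[1,3] 'cac' = ∅
  T[2,4] 'acd' = {S}
  T[0,3] 'ccac' = ∅
  T[1,4] 'cacd' = {S}
  T[0,4] 'ccacd' = {S}

Original NTs in T[0,4] deriving "ccacd": ["S"]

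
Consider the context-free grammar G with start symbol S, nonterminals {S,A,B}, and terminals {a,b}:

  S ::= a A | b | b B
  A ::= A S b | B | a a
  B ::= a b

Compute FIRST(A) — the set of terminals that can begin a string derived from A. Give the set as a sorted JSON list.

Compute FIRST by fixpoint:
round 1:
  A via A→a a: +{a}
  B via B→a b: +{a}
  S via S→a A: +{a}
  S via S→b: +{b}
  FIRST(S)={a,b}  FIRST(A)={a}  FIRST(B)={a}
round 2: (no change)
  FIRST(S)={a,b}  FIRST(A)={a}  FIRST(B)={a}

FIRST(A) = ["a"]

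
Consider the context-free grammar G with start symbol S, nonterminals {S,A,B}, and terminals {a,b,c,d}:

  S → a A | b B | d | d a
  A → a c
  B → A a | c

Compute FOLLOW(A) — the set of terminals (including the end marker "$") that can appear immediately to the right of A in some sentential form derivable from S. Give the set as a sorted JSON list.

FIRST iteration:
round 1:
  A via A→a c: +{a}
  B via B→A a: +{a}
  B via B→c: +{c}
  S via S→a A: +{a}
  S via S→b B: +{b}
  S via S→d: +{d}
  FIRST[S]={a,b,d}  FIRST[A]={a}  FIRST[B]={a,c}
round 2: (no change)
  FIRST[S]={a,b,d}  FIRST[A]={a}  FIRST[B]={a,c}

FOLLOW iteration:
seed FOLLOW(S) with $
round 1:
  B→A a: FOLLOW(A) ⊇ FIRST(a) = {a}; new: +{a}
  S→a A: FOLLOW(A) ⊇ FOLLOW(S) ⊇ {$}; new: +{$}
  S→b B: FOLLOW(B) ⊇ FOLLOW(S) ⊇ {$}; new: +{$}
  S: {$}  A: {$,a}  B: {$}
round 2: done
  S: {$}  A: {$,a}  B: {$}

FOLLOW(A) = ["$", "a"]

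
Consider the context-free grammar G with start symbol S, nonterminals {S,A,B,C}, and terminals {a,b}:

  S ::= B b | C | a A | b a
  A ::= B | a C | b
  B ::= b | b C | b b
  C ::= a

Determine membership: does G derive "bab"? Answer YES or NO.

CNF form of G:
  S -> B T1 | T0 A | T1 T0 | a
  A -> T0 C | T1 C | T1 T1 | b
  B -> T1 C | T1 T1 | b
  C -> a
  T0 -> a
  T1 -> b

CYK table (by increasing span):
  [0..0]={A,B,T1}  "b"  orig:{A,B}
  [1..1]={C,S,T0}  "a"  orig:{C,S}
  [2..2]={A,B,T1}  "b"  orig:{A,B}
  [0..1]={A,B,S}  "ba"
  [1..2]={S}  "ab"
  [0..2]={S}  "bab"

S ∈ T[0,2] ⇒ YES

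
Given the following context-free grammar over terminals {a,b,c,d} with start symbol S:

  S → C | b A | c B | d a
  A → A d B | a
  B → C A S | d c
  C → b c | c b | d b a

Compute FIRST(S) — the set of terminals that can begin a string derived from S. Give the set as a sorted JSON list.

FIRST iteration:
[1]
  A via A→a: +{a}
  B via B→d c: +{d}
  C via C→b c: +{b}
  C via C→c b: +{c}
  C via C→d b a: +{d}
  S via S→C: +{b,c,d}
  FIRST(S)={b,c,d}  FIRST(A)={a}  FIRST(B)={d}  FIRST(C)={b,c,d}
[2]
  B via B→C A S: +{b,c}
  FIRST(S)={b,c,d}  FIRST(A)={a}  FIRST(B)={b,c,d}  FIRST(C)={b,c,d}
[3] (no change)
  FIRST(S)={b,c,d}  FIRST(A)={a}  FIRST(B)={b,c,d}  FIRST(C)={b,c,d}

FIRST(S) = ["b", "c", "d"]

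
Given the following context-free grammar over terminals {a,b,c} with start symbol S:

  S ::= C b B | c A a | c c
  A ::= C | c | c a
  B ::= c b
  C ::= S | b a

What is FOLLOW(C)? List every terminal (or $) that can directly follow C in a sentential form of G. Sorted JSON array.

FIRST sets, iterate to fixpoint:
[1]
  A via A→c: +{c}
  B via B→c b: +{c}
  C via C→b a: +{b}
  S via S→C b B: +{b}
  S via S→c A a: +{c}
  FIRST[S]={b,c}  FIRST[A]={c}  FIRST[B]={c}  FIRST[C]={b}
[2]
  A via A→C: +{b}
  C via C→S: +{c}
  FIRST[S]={b,c}  FIRST[A]={b,c}  FIRST[B]={c}  FIRST[C]={b,c}
[3] (stable)
  FIRST[S]={b,c}  FIRST[A]={b,c}  FIRST[B]={c}  FIRST[C]={b,c}

FOLLOW sets:
initialize: $ ∈ FOLLOW(S)
pass 1:
  S→C b B: FOLLOW(C) ⊇ FIRST(b) = {b}; new: +{b}
  S→C b B: FOLLOW(B) ⊇ FOLLOW(S) ⊇ {$}; new: +{$}
  S→c A a: FOLLOW(A) ⊇ FIRST(a) = {a}; new: +{a}
  S: {$}  A: {a}  B: {$}  C: {b}
pass 2:
  A→C: FOLLOW(C) ⊇ FOLLOW(A) ⊇ {a}; new: +{a}
  C→S: FOLLOW(S) ⊇ FOLLOW(C) ⊇ {a,b}; new: +{a,b}
  S→C b B: FOLLOW(B) ⊇ FOLLOW(S) ⊇ {$,a,b}; new: +{a,b}
  S: {$,a,b}  A: {a}  B: {$,a,b}  C: {a,b}
pass 3: done
  S: {$,a,b}  A: {a}  B: {$,a,b}  C: {a,b}

FOLLOW(C) = ["a", "b"]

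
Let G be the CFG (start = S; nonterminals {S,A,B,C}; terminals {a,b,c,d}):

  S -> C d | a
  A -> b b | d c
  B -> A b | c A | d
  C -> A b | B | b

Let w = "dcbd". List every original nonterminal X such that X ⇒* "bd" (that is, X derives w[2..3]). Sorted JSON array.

Convert to CNF:
  S -> C T1 | a
  A -> T0 T0 | T1 T2
  B -> A T0 | T2 A | d
  C -> A T0 | T2 A | b | d
  T0 -> b
  T1 -> d
  T2 -> c

Fill CYK table bottom-up (cells [i..j] with 2 ≤ i ≤ j ≤ 3 only):
  [2..2]={C,T0}  "b"  orig:{C}
  [3..3]={B,C,T1}  "d"  orig:{B,C}
  [2..3]={S}  "bd"

Original NTs in T[2,3] deriving "bd": ["S"]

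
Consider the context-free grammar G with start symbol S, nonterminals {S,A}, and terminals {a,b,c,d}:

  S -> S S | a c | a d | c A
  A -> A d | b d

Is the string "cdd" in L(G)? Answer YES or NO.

CNF form of G:
  S -> S S | T2 T0 | T2 T3 | T3 A
  A -> A T0 | T1 T0
  T0 -> d
  T1 -> b
  T2 -> a
  T3 -> c

Fill CYK table bottom-up:
  T[0,0] 'c' = {T3}  orig:{}
  T[1,1] 'd' = {T0}  orig:{}
  T[2,2] 'd' = {T0}  orig:{}
  T[0,1] 'cd' = ∅
  T[1,2] 'dd' = ∅
  T[0,2] 'cdd' = ∅

S ∉ T[0,2] ⇒ NO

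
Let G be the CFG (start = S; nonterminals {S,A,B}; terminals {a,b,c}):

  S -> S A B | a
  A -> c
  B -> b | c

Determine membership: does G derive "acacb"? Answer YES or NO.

Convert to CNF:
  S -> S X0 | a
  A -> c
  B -> b | c
  X0 -> A B

CYK fill:
  [0..0]={S}  "a"
  [1..1]={A,B}  "c"
  [2..2]={S}  "a"
  [3..3]={A,B}  "c"
  [4..4]={B}  "b"
  [0..1]=∅  "ac"
  [1..2]=∅  "ca"
  [2..3]=∅  "ac"
  [3..4]={X0}  "cb"  orig:{}
  [0..2]=∅  "aca"
  [1..3]=∅  "cac"
  [2..4]={S}  "acb"
  [0..3]=∅  "acac"
  [1..4]=∅  "cacb"
  [0..4]=∅  "acacb"

S ∉ T[0,4] ⇒ NO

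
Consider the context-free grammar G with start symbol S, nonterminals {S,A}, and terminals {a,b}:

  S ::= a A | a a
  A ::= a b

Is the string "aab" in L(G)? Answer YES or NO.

CNF form of G:
  S -> T0 A | T0 T0
  A -> T0 T1
  T0 -> a
  T1 -> b

CYK fill:
  cell(0,0) a: {T0}  orig:{}
  cell(1,1) a: {T0}  orig:{}
  cell(2,2) b: {T1}  orig:{}
  cell(0,1) aa: {S}
  cell(1,2) ab: {A}
  cell(0,2) aab: {S}

S ∈ T[0,2] ⇒ YES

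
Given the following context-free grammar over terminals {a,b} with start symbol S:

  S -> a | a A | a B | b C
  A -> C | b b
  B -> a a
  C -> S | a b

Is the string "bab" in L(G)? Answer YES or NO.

Convert to CNF:
  S -> T0 A | T0 B | T1 C | a
  A -> T0 A | T0 B | T0 T1 | T1 C | T1 T1 | a
  B -> T0 T0
  C -> T0 A | T0 B | T0 T1 | T1 C | a
  T0 -> a
  T1 -> b

CYK fill:
  T[0,0] 'b' = {T1}  orig:{}
  T[1,1] 'a' = {A,C,S,T0}  orig:{A,C,S}
  T[2,2] 'b' = {T1}  orig:{}
  T[0,1] 'ba' = {A,C,S}
  T[1,2] 'ab' = {A,C}
  T[0,2] 'bab' = {A,C,S}

S ∈ T[0,2] ⇒ YES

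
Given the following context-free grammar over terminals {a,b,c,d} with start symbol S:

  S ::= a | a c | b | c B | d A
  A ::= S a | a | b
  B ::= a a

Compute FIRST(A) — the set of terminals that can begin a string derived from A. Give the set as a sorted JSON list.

FIRST sets, iterate to fixpoint:
round 1:
  A via A→a: +{a}
  A via A→b: +{b}
  B via B→a a: +{a}
  S via S→a: +{a}
  S via S→b: +{b}
  S via S→c B: +{c}
  S via S→d A: +{d}
  S: {a,b,c,d}  A: {a,b}  B: {a}
round 2:
  A via A→S a: +{c,d}
  S: {a,b,c,d}  A: {a,b,c,d}  B: {a}
round 3: — fixpoint
  S: {a,b,c,d}  A: {a,b,c,d}  B: {a}

FIRST(A) = ["a", "b", "c", "d"]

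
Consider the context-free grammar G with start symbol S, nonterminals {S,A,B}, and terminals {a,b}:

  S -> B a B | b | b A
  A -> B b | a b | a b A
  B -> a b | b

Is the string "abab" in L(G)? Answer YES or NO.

CNF form of G:
  S -> B X3 | T0 A | b
  A -> B T0 | T1 T0 | T1 X2
  B -> T1 T0 | b
  T0 -> b
  T1 -> a
  X2 -> T0 A
  X3 -> T1 B

CYK fill:
  [0..0]={T1}  "a"  orig:{}
  [1..1]={B,S,T0}  "b"  orig:{B,S}
  [2..2]={T1}  "a"  orig:{}
  [3..3]={B,S,T0}  "b"  orig:{B,S}
  [0..1]={A,B,X3}  "ab"  orig:{A,B}
  [1..2]=∅  "ba"
  [2..3]={A,B,X3}  "ab"  orig:{A,B}
  [0..2]=∅  "aba"
  [1..3]={S,X2}  "bab"  orig:{S}
  [0..3]={A,S}  "abab"

S ∈ T[0,3] ⇒ YES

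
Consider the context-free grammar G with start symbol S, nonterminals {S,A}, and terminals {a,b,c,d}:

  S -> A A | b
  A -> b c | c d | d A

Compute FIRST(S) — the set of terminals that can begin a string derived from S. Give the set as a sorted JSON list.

FIRST iteration:
pass 1:
  A via A→b c: +{b}
  A via A→c d: +{c}
  A via A→d A: +{d}
  S via S→A A: +{b,c,d}
  FIRST[S]={b,c,d}  FIRST[A]={b,c,d}
pass 2: — fixpoint
  FIRST[S]={b,c,d}  FIRST[A]={b,c,d}

FIRST(S) = ["b", "c", "d"]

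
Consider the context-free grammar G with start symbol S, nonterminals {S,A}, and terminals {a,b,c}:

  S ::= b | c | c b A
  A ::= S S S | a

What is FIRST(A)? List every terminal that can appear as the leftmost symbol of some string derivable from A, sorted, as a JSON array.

FIRST sets, iterate to fixpoint:
iter 1:
  A via A→a: +{a}
  S via S→b: +{b}
  S via S→c: +{c}
  FIRST[S]={b,c}  FIRST[A]={a}
iter 2:
  A via A→S S S: +{b,c}
  FIRST[S]={b,c}  FIRST[A]={a,b,c}
iter 3: (no change)
  FIRST[S]={b,c}  FIRST[A]={a,b,c}

FIRST(A) = ["a", "b", "c"]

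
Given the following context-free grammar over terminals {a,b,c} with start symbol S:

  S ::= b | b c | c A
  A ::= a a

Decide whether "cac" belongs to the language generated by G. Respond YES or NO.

CNF form of G:
  S -> T1 T2 | T2 A | b
  A -> T0 T0
  T0 -> a
  T1 -> b
  T2 -> c

Fill CYK table bottom-up:
  cell(0,0) c: {T2}  orig:{}
  cell(1,1) a: {T0}  orig:{}
  cell(2,2) c: {T2}  orig:{}
  cell(0,1) ca: ∅
  cell(1,2) ac: ∅
  cell(0,2) cac: ∅

S ∉ T[0,2] ⇒ NO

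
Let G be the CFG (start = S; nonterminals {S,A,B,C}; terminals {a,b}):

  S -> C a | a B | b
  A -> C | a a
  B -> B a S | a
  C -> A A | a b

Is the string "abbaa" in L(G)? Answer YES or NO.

Convert to CNF:
  S -> C T0 | T0 B | b
  A -> A A | T0 T0 | T0 T1
  B -> B X2 | a
  C -> A A | T0 T1
  T0 -> a
  T1 -> b
  X2 -> T0 S

CYK fill:
  cell(0,0) a: {B,T0}  orig:{B}
  cell(1,1) b: {S,T1}  orig:{S}
  cell(2,2) b: {S,T1}  orig:{S}
  cell(3,3) a: {B,T0}  orig:{B}
  cell(4,4) a: {B,T0}  orig:{B}
  cell(0,1) ab: {A,C,X2}  orig:{A,C}
  cell(1,2) bb: ∅
  cell(2,3) ba: ∅
  cell(3,4) aa: {A,S}
  cell(0,2) abb: ∅
  cell(1,3) bba: ∅
  cell(2,4) baa: ∅
  cell(0,3) abba: ∅
  cell(1,4) bbaa: ∅
  cell(0,4) abbaa: ∅

S ∉ T[0,4] ⇒ NO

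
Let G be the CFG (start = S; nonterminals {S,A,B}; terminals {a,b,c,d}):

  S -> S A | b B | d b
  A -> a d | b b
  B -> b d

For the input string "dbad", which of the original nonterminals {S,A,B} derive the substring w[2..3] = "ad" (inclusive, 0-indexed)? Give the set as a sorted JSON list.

CNF form of G:
  S -> S A | T1 T2 | T2 B
  A -> T0 T1 | T2 T2
  B -> T2 T1
  T0 -> a
  T1 -> d
  T2 -> b

Fill CYK table bottom-up (cells [i..j] with 2 ≤ i ≤ j ≤ 3 only):
  cell(2,2) a: {T0}  orig:{}
  cell(3,3) d: {T1}  orig:{}
  cell(2,3) ad: {A}

Original NTs in T[2,3] deriving "ad": ["A"]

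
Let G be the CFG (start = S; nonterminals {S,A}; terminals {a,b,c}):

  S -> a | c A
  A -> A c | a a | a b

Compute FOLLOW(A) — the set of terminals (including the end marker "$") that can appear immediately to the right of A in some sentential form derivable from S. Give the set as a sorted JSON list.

Compute FIRST by fixpoint:
round 1:
  A via A→a a: +{a}
  S via S→a: +{a}
  S via S→c A: +{c}
  FIRST(S)={a,c}  FIRST(A)={a}
round 2: — fixpoint
  FIRST(S)={a,c}  FIRST(A)={a}

FOLLOW sets:
FOLLOW(S) := {$}
iter 1:
  A→A c: FOLLOW(A) ⊇ FIRST(c) = {c}; new: +{c}
  S→c A: FOLLOW(A) ⊇ FOLLOW(S) ⊇ {$}; new: +{$}
  S: {$}  A: {$,c}
iter 2: done
  S: {$}  A: {$,c}

FOLLOW(A) = ["$", "c"]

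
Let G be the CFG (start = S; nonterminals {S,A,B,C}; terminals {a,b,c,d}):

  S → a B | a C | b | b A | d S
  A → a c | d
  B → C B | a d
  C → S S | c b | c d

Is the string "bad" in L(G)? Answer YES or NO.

CNF form of G:
  S -> T0 B | T0 C | T2 S | T3 A | b
  A -> T0 T1 | d
  B -> C B | T0 T2
  C -> S S | T1 T2 | T1 T3
  T0 -> a
  T1 -> c
  T2 -> d
  T3 -> b

Fill CYK table bottom-up:
  T[0,0] 'b' = {S,T3}  orig:{S}
  T[1,1] 'a' = {T0}  orig:{}
  T[2,2] 'd' = {A,T2}  orig:{A}
  T[0,1] 'ba' = ∅
  T[1,2] 'ad' = {B}
  T[0,2] 'bad' = ∅

S ∉ T[0,2] ⇒ NO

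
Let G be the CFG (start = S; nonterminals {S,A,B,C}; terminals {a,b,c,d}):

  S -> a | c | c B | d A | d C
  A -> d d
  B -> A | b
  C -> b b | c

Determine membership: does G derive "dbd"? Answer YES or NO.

Convert to CNF:
  S -> T0 A | T0 C | T2 B | a | c
  A -> T0 T0
  B -> T0 T0 | b
  C -> T1 T1 | c
  T0 -> d
  T1 -> b
  T2 -> c

CYK table (by increasing span):
  [0..0]={T0}  "d"  orig:{}
  [1..1]={B,T1}  "b"  orig:{B}
  [2..2]={T0}  "d"  orig:{}
  [0..1]=∅  "db"
  [1..2]=∅  "bd"
  [0..2]=∅  "dbd"

S ∉ T[0,2] ⇒ NO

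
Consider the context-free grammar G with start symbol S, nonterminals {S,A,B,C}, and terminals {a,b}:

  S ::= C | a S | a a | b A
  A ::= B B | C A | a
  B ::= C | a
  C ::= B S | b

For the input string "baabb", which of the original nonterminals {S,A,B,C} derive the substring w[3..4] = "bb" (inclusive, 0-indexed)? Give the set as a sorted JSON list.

Convert to CNF:
  S -> B S | T0 S | T0 T0 | T1 A | b
  A -> B B | C A | a
  B -> B S | a | b
  C -> B S | b
  T0 -> a
  T1 -> b

CYK table (by increasing span) (cells [i..j] with 3 ≤ i ≤ j ≤ 4 only):
  T[3,3] 'b' = {B,C,S,T1}  orig:{B,C,S}
  T[4,4] 'b' = {B,C,S,T1}  orig:{B,C,S}
  T[3,4] 'bb' = {A,B,C,S}

Original NTs in T[3,4] deriving "bb": ["A", "B", "C", "S"]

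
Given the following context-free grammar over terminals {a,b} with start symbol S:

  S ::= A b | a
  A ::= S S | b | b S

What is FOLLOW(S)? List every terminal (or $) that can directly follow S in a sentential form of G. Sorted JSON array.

FIRST iteration:
pass 1:
  A via A→b: +{b}
  S via S→A b: +{b}
  S via S→a: +{a}
  FIRST[S]={a,b}  FIRST[A]={b}
pass 2:
  A via A→S S: +{a}
  FIRST[S]={a,b}  FIRST[A]={a,b}
pass 3: (no change)
  FIRST[S]={a,b}  FIRST[A]={a,b}

Compute FOLLOW by fixpoint:
seed FOLLOW(S) with $
round 1:
  A→S S: FOLLOW(S) ⊇ FIRST(S) = {a,b}; new: +{a,b}
  S→A b: FOLLOW(A) ⊇ FIRST(b) = {b}; new: +{b}
  S: {$,a,b}  A: {b}
round 2: — fixpoint
  S: {$,a,b}  A: {b}

FOLLOW(S) = ["$", "a", "b"]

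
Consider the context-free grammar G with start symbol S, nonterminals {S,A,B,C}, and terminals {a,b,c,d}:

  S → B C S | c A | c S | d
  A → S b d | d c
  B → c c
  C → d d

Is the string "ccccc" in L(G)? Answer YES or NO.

CNF form of G:
  S -> B X4 | T2 A | T2 S | d
  A -> S X3 | T1 T2
  B -> T2 T2
  C -> T1 T1
  T0 -> b
  T1 -> d
  T2 -> c
  X3 -> T0 T1
  X4 -> C S

CYK fill:
  T[0,0] 'c' = {T2}  orig:{}
  T[1,1] 'c' = {T2}  orig:{}
  T[2,2] 'c' = {T2}  orig:{}
  T[3,3] 'c' = {T2}  orig:{}
  T[4,4] 'c' = {T2}  orig:{}
  T[0,1] 'cc' = {B}
  T[1,2] 'cc' = {B}
  T[2,3] 'cc' = {B}
  T[3,4] 'cc' = {B}
  T[0,2] 'ccc' = ∅
  T[1,3] 'ccc' = ∅
  T[2,4] 'ccc' = ∅
  T[0,3] 'cccc' = ∅
  T[1,4] 'cccc' = ∅
  T[0,4] 'ccccc' = ∅

S ∉ T[0,4] ⇒ NO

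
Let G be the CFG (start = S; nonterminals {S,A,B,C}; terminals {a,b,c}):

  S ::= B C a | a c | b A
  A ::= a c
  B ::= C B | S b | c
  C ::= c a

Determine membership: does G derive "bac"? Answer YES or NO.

CNF form of G:
  S -> B X3 | T0 T1 | T2 A
  A -> T0 T1
  B -> C B | S T2 | c
  C -> T1 T0
  T0 -> a
  T1 -> c
  T2 -> b
  X3 -> C T0

Fill CYK table bottom-up:
  cell(0,0) b: {T2}  orig:{}
  cell(1,1) a: {T0}  orig:{}
  cell(2,2) c: {B,T1}  orig:{B}
  cell(0,1) ba: ∅
  cell(1,2) ac: {A,S}
  cell(0,2) bac: {S}

S ∈ T[0,2] ⇒ YES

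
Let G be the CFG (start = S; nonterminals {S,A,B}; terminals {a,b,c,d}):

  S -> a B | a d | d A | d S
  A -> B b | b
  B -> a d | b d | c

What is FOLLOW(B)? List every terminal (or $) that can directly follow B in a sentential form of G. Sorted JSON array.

Compute FIRST by fixpoint:
round 1:
  A via A→b: +{b}
  B via B→a d: +{a}
  B via B→b d: +{b}
  B via B→c: +{c}
  S via S→a B: +{a}
  S via S→d A: +{d}
  FIRST(S)={a,d}  FIRST(A)={b}  FIRST(B)={a,b,c}
round 2:
  A via A→B b: +{a,c}
  FIRST(S)={a,d}  FIRST(A)={a,b,c}  FIRST(B)={a,b,c}
round 3: — fixpoint
  FIRST(S)={a,d}  FIRST(A)={a,b,c}  FIRST(B)={a,b,c}

FOLLOW iteration:
FOLLOW(S) := {$}
[1]
  A→B b: FOLLOW(B) ⊇ FIRST(b) = {b}; new: +{b}
  S→a B: FOLLOW(B) ⊇ FOLLOW(S) ⊇ {$}; new: +{$}
  S→d A: FOLLOW(A) ⊇ FOLLOW(S) ⊇ {$}; new: +{$}
  FOLLOW(S)={$}  FOLLOW(A)={$}  FOLLOW(B)={$,b}
[2] (stable)
  FOLLOW(S)={$}  FOLLOW(A)={$}  FOLLOW(B)={$,b}

FOLLOW(B) = ["$", "b"]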